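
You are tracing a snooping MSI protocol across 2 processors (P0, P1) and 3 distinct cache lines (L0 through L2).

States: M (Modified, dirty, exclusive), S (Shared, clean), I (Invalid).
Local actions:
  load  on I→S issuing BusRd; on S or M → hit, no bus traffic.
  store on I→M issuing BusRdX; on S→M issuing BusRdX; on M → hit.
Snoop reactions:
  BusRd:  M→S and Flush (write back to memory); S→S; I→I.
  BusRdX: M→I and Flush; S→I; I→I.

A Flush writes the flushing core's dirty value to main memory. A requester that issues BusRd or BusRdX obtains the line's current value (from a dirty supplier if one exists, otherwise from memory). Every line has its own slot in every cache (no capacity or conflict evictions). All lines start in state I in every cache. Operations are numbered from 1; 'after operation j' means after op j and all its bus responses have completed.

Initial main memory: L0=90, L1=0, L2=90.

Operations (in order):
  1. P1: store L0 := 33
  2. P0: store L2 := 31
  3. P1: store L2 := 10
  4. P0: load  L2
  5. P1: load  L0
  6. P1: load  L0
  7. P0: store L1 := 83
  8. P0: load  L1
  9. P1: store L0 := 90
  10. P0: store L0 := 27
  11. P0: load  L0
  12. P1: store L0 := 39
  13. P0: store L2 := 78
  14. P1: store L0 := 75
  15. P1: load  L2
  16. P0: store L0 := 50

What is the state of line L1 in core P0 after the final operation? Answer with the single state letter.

1. P1: store L0 := 33  bus=[BusRdX]  L0: P0=I P1=M  mem[L0]=90
2. P0: store L2 := 31  bus=[BusRdX]  L2: P0=M P1=I  mem[L2]=90
3. P1: store L2 := 10  bus=[BusRdX,Flush]  L2: P0=I P1=M  mem[L2]=31
4. P0: load  L2  bus=[BusRd,Flush]  L2: P0=S P1=S  mem[L2]=10
5. P1: load  L0  bus=[-]  L0: P0=I P1=M  mem[L0]=90
6. P1: load  L0  bus=[-]  L0: P0=I P1=M  mem[L0]=90
7. P0: store L1 := 83  bus=[BusRdX]  L1: P0=M P1=I  mem[L1]=0
8. P0: load  L1  bus=[-]  L1: P0=M P1=I  mem[L1]=0
9. P1: store L0 := 90  bus=[-]  L0: P0=I P1=M  mem[L0]=90
10. P0: store L0 := 27  bus=[BusRdX,Flush]  L0: P0=M P1=I  mem[L0]=90
11. P0: load  L0  bus=[-]  L0: P0=M P1=I  mem[L0]=90
12. P1: store L0 := 39  bus=[BusRdX,Flush]  L0: P0=I P1=M  mem[L0]=27
13. P0: store L2 := 78  bus=[BusRdX]  L2: P0=M P1=I  mem[L2]=10
14. P1: store L0 := 75  bus=[-]  L0: P0=I P1=M  mem[L0]=27
15. P1: load  L2  bus=[BusRd,Flush]  L2: P0=S P1=S  mem[L2]=78
16. P0: store L0 := 50  bus=[BusRdX,Flush]  L0: P0=M P1=I  mem[L0]=75

state = M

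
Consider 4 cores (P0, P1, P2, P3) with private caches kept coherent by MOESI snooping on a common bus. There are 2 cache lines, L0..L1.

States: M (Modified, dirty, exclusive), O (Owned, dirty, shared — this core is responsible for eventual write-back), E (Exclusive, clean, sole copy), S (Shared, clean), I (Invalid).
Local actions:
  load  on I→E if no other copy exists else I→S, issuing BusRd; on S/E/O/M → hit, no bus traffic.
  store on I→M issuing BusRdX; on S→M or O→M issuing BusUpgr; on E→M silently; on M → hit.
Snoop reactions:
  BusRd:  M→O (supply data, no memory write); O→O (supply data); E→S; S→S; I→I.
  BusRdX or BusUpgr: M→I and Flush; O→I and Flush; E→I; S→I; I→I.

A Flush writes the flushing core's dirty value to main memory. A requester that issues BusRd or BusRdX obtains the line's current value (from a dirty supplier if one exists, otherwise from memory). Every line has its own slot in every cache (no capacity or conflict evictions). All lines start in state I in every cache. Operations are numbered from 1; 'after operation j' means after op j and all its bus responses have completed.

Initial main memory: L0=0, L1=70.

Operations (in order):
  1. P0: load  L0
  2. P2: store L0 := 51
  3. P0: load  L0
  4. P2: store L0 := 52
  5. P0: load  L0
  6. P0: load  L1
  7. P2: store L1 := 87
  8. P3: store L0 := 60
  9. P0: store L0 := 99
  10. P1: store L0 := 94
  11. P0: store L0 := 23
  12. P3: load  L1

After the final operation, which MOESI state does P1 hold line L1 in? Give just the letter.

state = I

step 1: P0: load  L0  ⟶  EIII  (L0)  txn=BusRd  M[L0]=0
step 2: P2: store L0 := 51  ⟶  IIMI  (L0)  txn=BusRdX  M[L0]=0
step 3: P0: load  L0  ⟶  SIOI  (L0)  txn=BusRd  M[L0]=0
step 4: P2: store L0 := 52  ⟶  IIMI  (L0)  txn=BusUpgr  M[L0]=0
step 5: P0: load  L0  ⟶  SIOI  (L0)  txn=BusRd  M[L0]=0
step 6: P0: load  L1  ⟶  EIII  (L1)  txn=BusRd  M[L1]=70
step 7: P2: store L1 := 87  ⟶  IIMI  (L1)  txn=BusRdX  M[L1]=70
step 8: P3: store L0 := 60  ⟶  IIIM  (L0)  txn=BusRdX+Flush  M[L0]=52
step 9: P0: store L0 := 99  ⟶  MIII  (L0)  txn=BusRdX+Flush  M[L0]=60
step 10: P1: store L0 := 94  ⟶  IMII  (L0)  txn=BusRdX+Flush  M[L0]=99
step 11: P0: store L0 := 23  ⟶  MIII  (L0)  txn=BusRdX+Flush  M[L0]=94
step 12: P3: load  L1  ⟶  IIOS  (L1)  txn=BusRd  M[L1]=70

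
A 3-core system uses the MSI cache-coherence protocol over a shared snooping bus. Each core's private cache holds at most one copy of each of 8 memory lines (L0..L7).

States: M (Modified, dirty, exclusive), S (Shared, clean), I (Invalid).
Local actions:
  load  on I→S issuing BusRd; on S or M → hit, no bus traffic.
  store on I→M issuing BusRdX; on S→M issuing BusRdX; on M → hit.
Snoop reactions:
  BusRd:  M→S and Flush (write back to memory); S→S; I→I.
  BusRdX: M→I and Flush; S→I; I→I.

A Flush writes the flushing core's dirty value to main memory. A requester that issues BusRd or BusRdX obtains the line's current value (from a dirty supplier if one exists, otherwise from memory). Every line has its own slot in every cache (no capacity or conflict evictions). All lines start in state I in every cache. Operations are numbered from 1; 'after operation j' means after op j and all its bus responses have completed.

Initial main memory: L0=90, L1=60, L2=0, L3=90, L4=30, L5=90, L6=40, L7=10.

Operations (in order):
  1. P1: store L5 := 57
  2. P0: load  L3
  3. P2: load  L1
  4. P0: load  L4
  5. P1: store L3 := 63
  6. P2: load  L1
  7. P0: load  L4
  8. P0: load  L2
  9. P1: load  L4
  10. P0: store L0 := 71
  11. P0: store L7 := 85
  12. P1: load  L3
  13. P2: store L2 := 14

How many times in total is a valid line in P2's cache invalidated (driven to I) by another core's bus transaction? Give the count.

invalidations = 0

1. P1: store L5 := 57  bus=[BusRdX]  L5: P0=I P1=M P2=I  mem[L5]=90
2. P0: load  L3  bus=[BusRd]  L3: P0=S P1=I P2=I  mem[L3]=90
3. P2: load  L1  bus=[BusRd]  L1: P0=I P1=I P2=S  mem[L1]=60
4. P0: load  L4  bus=[BusRd]  L4: P0=S P1=I P2=I  mem[L4]=30
5. P1: store L3 := 63  bus=[BusRdX]  L3: P0=I P1=M P2=I  mem[L3]=90
6. P2: load  L1  bus=[-]  L1: P0=I P1=I P2=S  mem[L1]=60
7. P0: load  L4  bus=[-]  L4: P0=S P1=I P2=I  mem[L4]=30
8. P0: load  L2  bus=[BusRd]  L2: P0=S P1=I P2=I  mem[L2]=0
9. P1: load  L4  bus=[BusRd]  L4: P0=S P1=S P2=I  mem[L4]=30
10. P0: store L0 := 71  bus=[BusRdX]  L0: P0=M P1=I P2=I  mem[L0]=90
11. P0: store L7 := 85  bus=[BusRdX]  L7: P0=M P1=I P2=I  mem[L7]=10
12. P1: load  L3  bus=[-]  L3: P0=I P1=M P2=I  mem[L3]=90
13. P2: store L2 := 14  bus=[BusRdX]  L2: P0=I P1=I P2=M  mem[L2]=0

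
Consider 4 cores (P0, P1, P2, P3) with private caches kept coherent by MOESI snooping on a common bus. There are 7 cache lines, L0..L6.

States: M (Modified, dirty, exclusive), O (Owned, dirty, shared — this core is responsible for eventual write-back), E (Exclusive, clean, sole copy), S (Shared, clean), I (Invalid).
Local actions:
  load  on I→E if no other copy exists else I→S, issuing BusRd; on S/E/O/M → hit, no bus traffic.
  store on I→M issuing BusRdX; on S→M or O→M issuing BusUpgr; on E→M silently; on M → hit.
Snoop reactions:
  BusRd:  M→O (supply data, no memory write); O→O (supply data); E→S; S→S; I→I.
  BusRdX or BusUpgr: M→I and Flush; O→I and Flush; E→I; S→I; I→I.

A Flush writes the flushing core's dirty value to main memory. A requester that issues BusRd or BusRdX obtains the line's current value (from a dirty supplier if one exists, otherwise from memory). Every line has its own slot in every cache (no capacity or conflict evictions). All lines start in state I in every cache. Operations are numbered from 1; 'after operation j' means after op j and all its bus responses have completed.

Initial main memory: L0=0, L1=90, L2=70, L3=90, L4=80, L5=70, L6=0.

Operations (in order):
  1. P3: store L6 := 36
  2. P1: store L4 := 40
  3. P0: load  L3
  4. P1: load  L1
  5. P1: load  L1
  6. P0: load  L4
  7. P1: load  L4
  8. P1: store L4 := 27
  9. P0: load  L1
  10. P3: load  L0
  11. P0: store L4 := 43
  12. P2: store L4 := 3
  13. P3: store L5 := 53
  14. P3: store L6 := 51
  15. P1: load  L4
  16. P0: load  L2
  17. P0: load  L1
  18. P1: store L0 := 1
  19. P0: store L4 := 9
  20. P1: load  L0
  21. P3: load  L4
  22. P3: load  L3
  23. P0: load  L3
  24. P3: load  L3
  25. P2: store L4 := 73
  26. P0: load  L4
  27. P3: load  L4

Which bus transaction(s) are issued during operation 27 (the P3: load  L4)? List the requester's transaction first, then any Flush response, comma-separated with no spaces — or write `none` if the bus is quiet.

bus = BusRd

[1] P3: store L6 := 36 | P0:I, P1:I, P2:I, P3:M(36) | bus: BusRdX
[2] P1: store L4 := 40 | P0:I, P1:M(40), P2:I, P3:I | bus: BusRdX
[3] P0: load  L3 | P0:E(90), P1:I, P2:I, P3:I | bus: BusRd
[4] P1: load  L1 | P0:I, P1:E(90), P2:I, P3:I | bus: BusRd
[5] P1: load  L1 | P0:I, P1:E(90), P2:I, P3:I | bus: none
[6] P0: load  L4 | P0:S(40), P1:O(40), P2:I, P3:I | bus: BusRd
[7] P1: load  L4 | P0:S(40), P1:O(40), P2:I, P3:I | bus: none
[8] P1: store L4 := 27 | P0:I, P1:M(27), P2:I, P3:I | bus: BusUpgr
[9] P0: load  L1 | P0:S(90), P1:S(90), P2:I, P3:I | bus: BusRd
[10] P3: load  L0 | P0:I, P1:I, P2:I, P3:E(0) | bus: BusRd
[11] P0: store L4 := 43 | P0:M(43), P1:I, P2:I, P3:I | bus: BusRdX,Flush
[12] P2: store L4 := 3 | P0:I, P1:I, P2:M(3), P3:I | bus: BusRdX,Flush
[13] P3: store L5 := 53 | P0:I, P1:I, P2:I, P3:M(53) | bus: BusRdX
[14] P3: store L6 := 51 | P0:I, P1:I, P2:I, P3:M(51) | bus: none
[15] P1: load  L4 | P0:I, P1:S(3), P2:O(3), P3:I | bus: BusRd
[16] P0: load  L2 | P0:E(70), P1:I, P2:I, P3:I | bus: BusRd
[17] P0: load  L1 | P0:S(90), P1:S(90), P2:I, P3:I | bus: none
[18] P1: store L0 := 1 | P0:I, P1:M(1), P2:I, P3:I | bus: BusRdX
[19] P0: store L4 := 9 | P0:M(9), P1:I, P2:I, P3:I | bus: BusRdX,Flush
[20] P1: load  L0 | P0:I, P1:M(1), P2:I, P3:I | bus: none
[21] P3: load  L4 | P0:O(9), P1:I, P2:I, P3:S(9) | bus: BusRd
[22] P3: load  L3 | P0:S(90), P1:I, P2:I, P3:S(90) | bus: BusRd
[23] P0: load  L3 | P0:S(90), P1:I, P2:I, P3:S(90) | bus: none
[24] P3: load  L3 | P0:S(90), P1:I, P2:I, P3:S(90) | bus: none
[25] P2: store L4 := 73 | P0:I, P1:I, P2:M(73), P3:I | bus: BusRdX,Flush
[26] P0: load  L4 | P0:S(73), P1:I, P2:O(73), P3:I | bus: BusRd
[27] P3: load  L4 | P0:S(73), P1:I, P2:O(73), P3:S(73) | bus: BusRd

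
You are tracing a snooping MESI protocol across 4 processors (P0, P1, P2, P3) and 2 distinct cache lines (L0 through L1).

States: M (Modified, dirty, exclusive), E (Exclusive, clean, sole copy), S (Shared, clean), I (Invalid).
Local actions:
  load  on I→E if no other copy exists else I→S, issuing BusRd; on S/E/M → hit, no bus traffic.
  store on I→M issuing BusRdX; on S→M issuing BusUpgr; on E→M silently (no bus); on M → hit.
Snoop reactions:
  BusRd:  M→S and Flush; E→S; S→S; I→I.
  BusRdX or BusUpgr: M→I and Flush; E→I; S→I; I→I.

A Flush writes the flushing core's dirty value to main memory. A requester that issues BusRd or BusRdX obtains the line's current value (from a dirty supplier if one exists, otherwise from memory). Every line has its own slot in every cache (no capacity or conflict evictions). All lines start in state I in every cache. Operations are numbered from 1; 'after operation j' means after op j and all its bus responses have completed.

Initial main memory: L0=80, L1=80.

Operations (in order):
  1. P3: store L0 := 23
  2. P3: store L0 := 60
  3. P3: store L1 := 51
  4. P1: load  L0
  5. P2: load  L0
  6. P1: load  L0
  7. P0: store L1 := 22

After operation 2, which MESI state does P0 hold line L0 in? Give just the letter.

state = I

1. P3: store L0 := 23  bus=[BusRdX]  L0: P0=I P1=I P2=I P3=M  mem[L0]=80
2. P3: store L0 := 60  bus=[-]  L0: P0=I P1=I P2=I P3=M  mem[L0]=80
3. P3: store L1 := 51  bus=[BusRdX]  L1: P0=I P1=I P2=I P3=M  mem[L1]=80
4. P1: load  L0  bus=[BusRd,Flush]  L0: P0=I P1=S P2=I P3=S  mem[L0]=60
5. P2: load  L0  bus=[BusRd]  L0: P0=I P1=S P2=S P3=S  mem[L0]=60
6. P1: load  L0  bus=[-]  L0: P0=I P1=S P2=S P3=S  mem[L0]=60
7. P0: store L1 := 22  bus=[BusRdX,Flush]  L1: P0=M P1=I P2=I P3=I  mem[L1]=51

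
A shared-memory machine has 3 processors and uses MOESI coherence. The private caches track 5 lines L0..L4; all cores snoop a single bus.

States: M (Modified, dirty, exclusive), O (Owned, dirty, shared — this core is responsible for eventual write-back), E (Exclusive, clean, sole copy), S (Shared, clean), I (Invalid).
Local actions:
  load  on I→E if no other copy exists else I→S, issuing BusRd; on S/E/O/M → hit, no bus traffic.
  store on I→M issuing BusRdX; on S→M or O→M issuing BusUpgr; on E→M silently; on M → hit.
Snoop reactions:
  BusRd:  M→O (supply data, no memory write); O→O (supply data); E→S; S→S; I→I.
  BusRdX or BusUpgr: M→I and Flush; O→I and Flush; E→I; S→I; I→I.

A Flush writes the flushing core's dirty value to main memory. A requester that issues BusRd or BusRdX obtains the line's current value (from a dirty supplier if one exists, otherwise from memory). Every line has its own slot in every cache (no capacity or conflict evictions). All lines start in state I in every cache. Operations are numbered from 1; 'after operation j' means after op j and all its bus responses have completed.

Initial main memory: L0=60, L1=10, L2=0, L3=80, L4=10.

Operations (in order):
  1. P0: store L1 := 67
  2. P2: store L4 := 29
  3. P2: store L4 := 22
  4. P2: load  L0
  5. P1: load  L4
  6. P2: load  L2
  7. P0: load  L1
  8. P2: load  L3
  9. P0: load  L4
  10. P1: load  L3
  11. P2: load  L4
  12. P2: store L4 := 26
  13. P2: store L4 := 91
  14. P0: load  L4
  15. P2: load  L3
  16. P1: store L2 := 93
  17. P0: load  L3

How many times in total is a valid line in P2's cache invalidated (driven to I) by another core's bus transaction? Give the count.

1. P0: store L1 := 67  bus=[BusRdX]  L1: P0=M P1=I P2=I  mem[L1]=10
2. P2: store L4 := 29  bus=[BusRdX]  L4: P0=I P1=I P2=M  mem[L4]=10
3. P2: store L4 := 22  bus=[-]  L4: P0=I P1=I P2=M  mem[L4]=10
4. P2: load  L0  bus=[BusRd]  L0: P0=I P1=I P2=E  mem[L0]=60
5. P1: load  L4  bus=[BusRd]  L4: P0=I P1=S P2=O  mem[L4]=10
6. P2: load  L2  bus=[BusRd]  L2: P0=I P1=I P2=E  mem[L2]=0
7. P0: load  L1  bus=[-]  L1: P0=M P1=I P2=I  mem[L1]=10
8. P2: load  L3  bus=[BusRd]  L3: P0=I P1=I P2=E  mem[L3]=80
9. P0: load  L4  bus=[BusRd]  L4: P0=S P1=S P2=O  mem[L4]=10
10. P1: load  L3  bus=[BusRd]  L3: P0=I P1=S P2=S  mem[L3]=80
11. P2: load  L4  bus=[-]  L4: P0=S P1=S P2=O  mem[L4]=10
12. P2: store L4 := 26  bus=[BusUpgr]  L4: P0=I P1=I P2=M  mem[L4]=10
13. P2: store L4 := 91  bus=[-]  L4: P0=I P1=I P2=M  mem[L4]=10
14. P0: load  L4  bus=[BusRd]  L4: P0=S P1=I P2=O  mem[L4]=10
15. P2: load  L3  bus=[-]  L3: P0=I P1=S P2=S  mem[L3]=80
16. P1: store L2 := 93  bus=[BusRdX]  L2: P0=I P1=M P2=I  mem[L2]=0
17. P0: load  L3  bus=[BusRd]  L3: P0=S P1=S P2=S  mem[L3]=80

invalidations = 1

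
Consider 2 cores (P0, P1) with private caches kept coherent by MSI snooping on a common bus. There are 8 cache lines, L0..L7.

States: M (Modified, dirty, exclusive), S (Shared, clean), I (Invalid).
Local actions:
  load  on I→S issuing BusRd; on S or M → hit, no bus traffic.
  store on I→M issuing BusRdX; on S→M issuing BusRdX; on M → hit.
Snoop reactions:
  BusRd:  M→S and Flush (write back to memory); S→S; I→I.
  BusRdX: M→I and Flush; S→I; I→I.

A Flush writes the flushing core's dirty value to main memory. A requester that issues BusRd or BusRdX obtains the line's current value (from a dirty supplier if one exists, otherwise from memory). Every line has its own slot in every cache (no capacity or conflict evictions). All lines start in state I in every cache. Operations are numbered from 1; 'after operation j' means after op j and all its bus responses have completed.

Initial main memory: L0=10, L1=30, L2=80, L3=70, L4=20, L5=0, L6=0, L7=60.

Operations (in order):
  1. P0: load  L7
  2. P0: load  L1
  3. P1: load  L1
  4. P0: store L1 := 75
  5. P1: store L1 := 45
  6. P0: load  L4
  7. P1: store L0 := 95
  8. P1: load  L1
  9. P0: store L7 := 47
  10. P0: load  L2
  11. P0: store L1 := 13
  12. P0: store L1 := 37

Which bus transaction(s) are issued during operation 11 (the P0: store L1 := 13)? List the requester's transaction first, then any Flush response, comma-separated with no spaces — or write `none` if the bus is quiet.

bus = BusRdX,Flush

step 1: P0: load  L7  ⟶  SI  (L7)  txn=BusRd  M[L7]=60
step 2: P0: load  L1  ⟶  SI  (L1)  txn=BusRd  M[L1]=30
step 3: P1: load  L1  ⟶  SS  (L1)  txn=BusRd  M[L1]=30
step 4: P0: store L1 := 75  ⟶  MI  (L1)  txn=BusRdX  M[L1]=30
step 5: P1: store L1 := 45  ⟶  IM  (L1)  txn=BusRdX+Flush  M[L1]=75
step 6: P0: load  L4  ⟶  SI  (L4)  txn=BusRd  M[L4]=20
step 7: P1: store L0 := 95  ⟶  IM  (L0)  txn=BusRdX  M[L0]=10
step 8: P1: load  L1  ⟶  IM  (L1)  txn=∅  M[L1]=75
step 9: P0: store L7 := 47  ⟶  MI  (L7)  txn=BusRdX  M[L7]=60
step 10: P0: load  L2  ⟶  SI  (L2)  txn=BusRd  M[L2]=80
step 11: P0: store L1 := 13  ⟶  MI  (L1)  txn=BusRdX+Flush  M[L1]=45
step 12: P0: store L1 := 37  ⟶  MI  (L1)  txn=∅  M[L1]=45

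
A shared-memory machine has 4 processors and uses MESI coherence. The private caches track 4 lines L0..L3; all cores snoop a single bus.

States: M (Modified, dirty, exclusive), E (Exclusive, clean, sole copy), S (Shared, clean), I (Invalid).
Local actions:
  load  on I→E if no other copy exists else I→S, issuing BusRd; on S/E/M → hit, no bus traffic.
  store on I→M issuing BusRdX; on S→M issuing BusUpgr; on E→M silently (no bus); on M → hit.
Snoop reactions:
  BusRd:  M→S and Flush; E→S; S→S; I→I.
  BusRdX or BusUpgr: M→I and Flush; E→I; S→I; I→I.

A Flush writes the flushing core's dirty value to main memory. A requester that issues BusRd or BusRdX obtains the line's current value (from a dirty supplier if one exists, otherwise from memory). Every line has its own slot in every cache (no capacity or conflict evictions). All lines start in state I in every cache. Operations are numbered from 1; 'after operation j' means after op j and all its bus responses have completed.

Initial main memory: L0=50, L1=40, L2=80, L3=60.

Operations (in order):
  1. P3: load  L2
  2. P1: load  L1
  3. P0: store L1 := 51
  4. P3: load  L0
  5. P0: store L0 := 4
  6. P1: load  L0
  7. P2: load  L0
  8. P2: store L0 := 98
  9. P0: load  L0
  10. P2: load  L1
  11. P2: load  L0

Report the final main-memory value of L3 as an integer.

memory[L3] = 60

1. P3: load  L2  bus=[BusRd]  L2: P0=I P1=I P2=I P3=E  mem[L2]=80
2. P1: load  L1  bus=[BusRd]  L1: P0=I P1=E P2=I P3=I  mem[L1]=40
3. P0: store L1 := 51  bus=[BusRdX]  L1: P0=M P1=I P2=I P3=I  mem[L1]=40
4. P3: load  L0  bus=[BusRd]  L0: P0=I P1=I P2=I P3=E  mem[L0]=50
5. P0: store L0 := 4  bus=[BusRdX]  L0: P0=M P1=I P2=I P3=I  mem[L0]=50
6. P1: load  L0  bus=[BusRd,Flush]  L0: P0=S P1=S P2=I P3=I  mem[L0]=4
7. P2: load  L0  bus=[BusRd]  L0: P0=S P1=S P2=S P3=I  mem[L0]=4
8. P2: store L0 := 98  bus=[BusUpgr]  L0: P0=I P1=I P2=M P3=I  mem[L0]=4
9. P0: load  L0  bus=[BusRd,Flush]  L0: P0=S P1=I P2=S P3=I  mem[L0]=98
10. P2: load  L1  bus=[BusRd,Flush]  L1: P0=S P1=I P2=S P3=I  mem[L1]=51
11. P2: load  L0  bus=[-]  L0: P0=S P1=I P2=S P3=I  mem[L0]=98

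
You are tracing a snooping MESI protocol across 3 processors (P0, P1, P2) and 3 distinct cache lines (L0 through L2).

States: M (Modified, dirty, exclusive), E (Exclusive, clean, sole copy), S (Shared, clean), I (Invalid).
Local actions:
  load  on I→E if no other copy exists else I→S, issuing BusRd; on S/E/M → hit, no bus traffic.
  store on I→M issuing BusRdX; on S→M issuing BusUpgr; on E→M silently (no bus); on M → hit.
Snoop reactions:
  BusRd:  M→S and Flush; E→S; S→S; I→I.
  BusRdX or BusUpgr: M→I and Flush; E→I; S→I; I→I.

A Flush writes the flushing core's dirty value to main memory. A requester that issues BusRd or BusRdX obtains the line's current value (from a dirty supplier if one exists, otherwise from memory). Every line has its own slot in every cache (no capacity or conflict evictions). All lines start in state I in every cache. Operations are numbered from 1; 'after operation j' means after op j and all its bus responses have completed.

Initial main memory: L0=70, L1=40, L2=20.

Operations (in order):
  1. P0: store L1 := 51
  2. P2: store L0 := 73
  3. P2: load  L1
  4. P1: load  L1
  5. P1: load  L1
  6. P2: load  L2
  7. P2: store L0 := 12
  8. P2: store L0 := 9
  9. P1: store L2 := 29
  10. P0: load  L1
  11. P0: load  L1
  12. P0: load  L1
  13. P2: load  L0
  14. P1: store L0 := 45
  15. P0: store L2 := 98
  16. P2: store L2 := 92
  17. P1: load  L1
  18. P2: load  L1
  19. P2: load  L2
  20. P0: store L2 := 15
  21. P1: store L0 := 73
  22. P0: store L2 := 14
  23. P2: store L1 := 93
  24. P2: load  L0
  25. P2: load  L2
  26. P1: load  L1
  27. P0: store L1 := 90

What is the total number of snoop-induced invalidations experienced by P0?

invalidations = 2

[1] P0: store L1 := 51 | P0:M(51), P1:I, P2:I | bus: BusRdX
[2] P2: store L0 := 73 | P0:I, P1:I, P2:M(73) | bus: BusRdX
[3] P2: load  L1 | P0:S(51), P1:I, P2:S(51) | bus: BusRd,Flush
[4] P1: load  L1 | P0:S(51), P1:S(51), P2:S(51) | bus: BusRd
[5] P1: load  L1 | P0:S(51), P1:S(51), P2:S(51) | bus: none
[6] P2: load  L2 | P0:I, P1:I, P2:E(20) | bus: BusRd
[7] P2: store L0 := 12 | P0:I, P1:I, P2:M(12) | bus: none
[8] P2: store L0 := 9 | P0:I, P1:I, P2:M(9) | bus: none
[9] P1: store L2 := 29 | P0:I, P1:M(29), P2:I | bus: BusRdX
[10] P0: load  L1 | P0:S(51), P1:S(51), P2:S(51) | bus: none
[11] P0: load  L1 | P0:S(51), P1:S(51), P2:S(51) | bus: none
[12] P0: load  L1 | P0:S(51), P1:S(51), P2:S(51) | bus: none
[13] P2: load  L0 | P0:I, P1:I, P2:M(9) | bus: none
[14] P1: store L0 := 45 | P0:I, P1:M(45), P2:I | bus: BusRdX,Flush
[15] P0: store L2 := 98 | P0:M(98), P1:I, P2:I | bus: BusRdX,Flush
[16] P2: store L2 := 92 | P0:I, P1:I, P2:M(92) | bus: BusRdX,Flush
[17] P1: load  L1 | P0:S(51), P1:S(51), P2:S(51) | bus: none
[18] P2: load  L1 | P0:S(51), P1:S(51), P2:S(51) | bus: none
[19] P2: load  L2 | P0:I, P1:I, P2:M(92) | bus: none
[20] P0: store L2 := 15 | P0:M(15), P1:I, P2:I | bus: BusRdX,Flush
[21] P1: store L0 := 73 | P0:I, P1:M(73), P2:I | bus: none
[22] P0: store L2 := 14 | P0:M(14), P1:I, P2:I | bus: none
[23] P2: store L1 := 93 | P0:I, P1:I, P2:M(93) | bus: BusUpgr
[24] P2: load  L0 | P0:I, P1:S(73), P2:S(73) | bus: BusRd,Flush
[25] P2: load  L2 | P0:S(14), P1:I, P2:S(14) | bus: BusRd,Flush
[26] P1: load  L1 | P0:I, P1:S(93), P2:S(93) | bus: BusRd,Flush
[27] P0: store L1 := 90 | P0:M(90), P1:I, P2:I | bus: BusRdX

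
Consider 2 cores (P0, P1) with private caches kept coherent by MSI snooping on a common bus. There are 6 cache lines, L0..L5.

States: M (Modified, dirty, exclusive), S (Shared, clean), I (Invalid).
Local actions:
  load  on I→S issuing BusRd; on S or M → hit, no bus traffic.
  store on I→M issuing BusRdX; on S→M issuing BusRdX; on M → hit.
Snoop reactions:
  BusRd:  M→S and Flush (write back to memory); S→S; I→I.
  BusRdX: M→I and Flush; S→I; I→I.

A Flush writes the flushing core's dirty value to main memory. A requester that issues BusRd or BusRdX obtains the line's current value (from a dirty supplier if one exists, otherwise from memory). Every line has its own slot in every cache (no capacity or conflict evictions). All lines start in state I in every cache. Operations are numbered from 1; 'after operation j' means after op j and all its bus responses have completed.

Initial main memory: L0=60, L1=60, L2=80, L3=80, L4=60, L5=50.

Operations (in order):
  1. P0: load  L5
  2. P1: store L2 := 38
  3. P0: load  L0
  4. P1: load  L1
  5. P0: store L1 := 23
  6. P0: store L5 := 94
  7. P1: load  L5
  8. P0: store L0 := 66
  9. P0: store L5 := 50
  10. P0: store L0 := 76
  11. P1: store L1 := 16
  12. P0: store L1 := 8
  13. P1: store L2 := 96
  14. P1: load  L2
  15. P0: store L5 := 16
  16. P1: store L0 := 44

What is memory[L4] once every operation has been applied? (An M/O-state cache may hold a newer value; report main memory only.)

memory[L4] = 60

  op1 P0: load  L5 → S/I on L5; bus BusRd; mem=50
  op2 P1: store L2 := 38 → I/M on L2; bus BusRdX; mem=80
  op3 P0: load  L0 → S/I on L0; bus BusRd; mem=60
  op4 P1: load  L1 → I/S on L1; bus BusRd; mem=60
  op5 P0: store L1 := 23 → M/I on L1; bus BusRdX; mem=60
  op6 P0: store L5 := 94 → M/I on L5; bus BusRdX; mem=50
  op7 P1: load  L5 → S/S on L5; bus BusRd Flush; mem=94
  op8 P0: store L0 := 66 → M/I on L0; bus BusRdX; mem=60
  op9 P0: store L5 := 50 → M/I on L5; bus BusRdX; mem=94
  op10 P0: store L0 := 76 → M/I on L0; bus (none); mem=60
  op11 P1: store L1 := 16 → I/M on L1; bus BusRdX Flush; mem=23
  op12 P0: store L1 := 8 → M/I on L1; bus BusRdX Flush; mem=16
  op13 P1: store L2 := 96 → I/M on L2; bus (none); mem=80
  op14 P1: load  L2 → I/M on L2; bus (none); mem=80
  op15 P0: store L5 := 16 → M/I on L5; bus (none); mem=94
  op16 P1: store L0 := 44 → I/M on L0; bus BusRdX Flush; mem=76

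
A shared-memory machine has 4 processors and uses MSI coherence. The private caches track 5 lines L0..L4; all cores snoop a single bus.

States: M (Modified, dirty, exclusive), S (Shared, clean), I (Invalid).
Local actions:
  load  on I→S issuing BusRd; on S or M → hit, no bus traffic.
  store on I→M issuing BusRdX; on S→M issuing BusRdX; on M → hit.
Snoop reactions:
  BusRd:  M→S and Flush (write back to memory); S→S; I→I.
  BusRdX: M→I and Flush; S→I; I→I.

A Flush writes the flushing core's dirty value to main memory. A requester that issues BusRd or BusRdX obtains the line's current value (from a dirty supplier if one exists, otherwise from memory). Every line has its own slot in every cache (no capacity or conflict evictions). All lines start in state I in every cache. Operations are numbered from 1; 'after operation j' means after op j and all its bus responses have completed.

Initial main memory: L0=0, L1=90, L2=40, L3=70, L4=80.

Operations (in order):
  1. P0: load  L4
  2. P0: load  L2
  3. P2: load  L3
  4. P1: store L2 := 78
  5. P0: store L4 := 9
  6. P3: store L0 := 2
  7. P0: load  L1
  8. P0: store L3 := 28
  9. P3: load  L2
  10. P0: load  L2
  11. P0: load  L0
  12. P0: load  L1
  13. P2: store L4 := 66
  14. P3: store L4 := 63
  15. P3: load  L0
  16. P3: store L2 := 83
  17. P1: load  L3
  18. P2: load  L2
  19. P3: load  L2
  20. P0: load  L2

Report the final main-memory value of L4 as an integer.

memory[L4] = 66

step 1: P0: load  L4  ⟶  SIII  (L4)  txn=BusRd  M[L4]=80
step 2: P0: load  L2  ⟶  SIII  (L2)  txn=BusRd  M[L2]=40
step 3: P2: load  L3  ⟶  IISI  (L3)  txn=BusRd  M[L3]=70
step 4: P1: store L2 := 78  ⟶  IMII  (L2)  txn=BusRdX  M[L2]=40
step 5: P0: store L4 := 9  ⟶  MIII  (L4)  txn=BusRdX  M[L4]=80
step 6: P3: store L0 := 2  ⟶  IIIM  (L0)  txn=BusRdX  M[L0]=0
step 7: P0: load  L1  ⟶  SIII  (L1)  txn=BusRd  M[L1]=90
step 8: P0: store L3 := 28  ⟶  MIII  (L3)  txn=BusRdX  M[L3]=70
step 9: P3: load  L2  ⟶  ISIS  (L2)  txn=BusRd+Flush  M[L2]=78
step 10: P0: load  L2  ⟶  SSIS  (L2)  txn=BusRd  M[L2]=78
step 11: P0: load  L0  ⟶  SIIS  (L0)  txn=BusRd+Flush  M[L0]=2
step 12: P0: load  L1  ⟶  SIII  (L1)  txn=∅  M[L1]=90
step 13: P2: store L4 := 66  ⟶  IIMI  (L4)  txn=BusRdX+Flush  M[L4]=9
step 14: P3: store L4 := 63  ⟶  IIIM  (L4)  txn=BusRdX+Flush  M[L4]=66
step 15: P3: load  L0  ⟶  SIIS  (L0)  txn=∅  M[L0]=2
step 16: P3: store L2 := 83  ⟶  IIIM  (L2)  txn=BusRdX  M[L2]=78
step 17: P1: load  L3  ⟶  SSII  (L3)  txn=BusRd+Flush  M[L3]=28
step 18: P2: load  L2  ⟶  IISS  (L2)  txn=BusRd+Flush  M[L2]=83
step 19: P3: load  L2  ⟶  IISS  (L2)  txn=∅  M[L2]=83
step 20: P0: load  L2  ⟶  SISS  (L2)  txn=BusRd  M[L2]=83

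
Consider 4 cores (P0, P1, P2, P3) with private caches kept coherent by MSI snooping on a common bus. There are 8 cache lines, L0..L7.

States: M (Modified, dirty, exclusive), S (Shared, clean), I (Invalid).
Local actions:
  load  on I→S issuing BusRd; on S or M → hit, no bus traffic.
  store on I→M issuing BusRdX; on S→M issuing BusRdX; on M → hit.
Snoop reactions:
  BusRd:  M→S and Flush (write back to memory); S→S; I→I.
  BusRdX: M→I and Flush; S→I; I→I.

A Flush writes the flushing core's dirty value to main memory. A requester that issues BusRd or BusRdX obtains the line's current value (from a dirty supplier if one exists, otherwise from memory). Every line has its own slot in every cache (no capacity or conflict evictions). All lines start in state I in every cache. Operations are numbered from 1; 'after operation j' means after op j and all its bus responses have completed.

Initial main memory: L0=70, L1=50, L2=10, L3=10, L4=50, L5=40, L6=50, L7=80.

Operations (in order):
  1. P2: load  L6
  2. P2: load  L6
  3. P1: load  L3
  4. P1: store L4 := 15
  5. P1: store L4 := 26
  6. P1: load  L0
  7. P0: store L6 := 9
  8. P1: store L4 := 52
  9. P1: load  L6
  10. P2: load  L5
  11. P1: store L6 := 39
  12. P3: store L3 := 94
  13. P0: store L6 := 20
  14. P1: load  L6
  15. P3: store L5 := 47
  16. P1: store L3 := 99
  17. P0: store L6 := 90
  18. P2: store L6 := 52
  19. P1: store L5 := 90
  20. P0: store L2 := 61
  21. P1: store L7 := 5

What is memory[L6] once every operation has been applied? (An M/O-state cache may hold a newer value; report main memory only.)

memory[L6] = 90

step 1: P2: load  L6  ⟶  IISI  (L6)  txn=BusRd  M[L6]=50
step 2: P2: load  L6  ⟶  IISI  (L6)  txn=∅  M[L6]=50
step 3: P1: load  L3  ⟶  ISII  (L3)  txn=BusRd  M[L3]=10
step 4: P1: store L4 := 15  ⟶  IMII  (L4)  txn=BusRdX  M[L4]=50
step 5: P1: store L4 := 26  ⟶  IMII  (L4)  txn=∅  M[L4]=50
step 6: P1: load  L0  ⟶  ISII  (L0)  txn=BusRd  M[L0]=70
step 7: P0: store L6 := 9  ⟶  MIII  (L6)  txn=BusRdX  M[L6]=50
step 8: P1: store L4 := 52  ⟶  IMII  (L4)  txn=∅  M[L4]=50
step 9: P1: load  L6  ⟶  SSII  (L6)  txn=BusRd+Flush  M[L6]=9
step 10: P2: load  L5  ⟶  IISI  (L5)  txn=BusRd  M[L5]=40
step 11: P1: store L6 := 39  ⟶  IMII  (L6)  txn=BusRdX  M[L6]=9
step 12: P3: store L3 := 94  ⟶  IIIM  (L3)  txn=BusRdX  M[L3]=10
step 13: P0: store L6 := 20  ⟶  MIII  (L6)  txn=BusRdX+Flush  M[L6]=39
step 14: P1: load  L6  ⟶  SSII  (L6)  txn=BusRd+Flush  M[L6]=20
step 15: P3: store L5 := 47  ⟶  IIIM  (L5)  txn=BusRdX  M[L5]=40
step 16: P1: store L3 := 99  ⟶  IMII  (L3)  txn=BusRdX+Flush  M[L3]=94
step 17: P0: store L6 := 90  ⟶  MIII  (L6)  txn=BusRdX  M[L6]=20
step 18: P2: store L6 := 52  ⟶  IIMI  (L6)  txn=BusRdX+Flush  M[L6]=90
step 19: P1: store L5 := 90  ⟶  IMII  (L5)  txn=BusRdX+Flush  M[L5]=47
step 20: P0: store L2 := 61  ⟶  MIII  (L2)  txn=BusRdX  M[L2]=10
step 21: P1: store L7 := 5  ⟶  IMII  (L7)  txn=BusRdX  M[L7]=80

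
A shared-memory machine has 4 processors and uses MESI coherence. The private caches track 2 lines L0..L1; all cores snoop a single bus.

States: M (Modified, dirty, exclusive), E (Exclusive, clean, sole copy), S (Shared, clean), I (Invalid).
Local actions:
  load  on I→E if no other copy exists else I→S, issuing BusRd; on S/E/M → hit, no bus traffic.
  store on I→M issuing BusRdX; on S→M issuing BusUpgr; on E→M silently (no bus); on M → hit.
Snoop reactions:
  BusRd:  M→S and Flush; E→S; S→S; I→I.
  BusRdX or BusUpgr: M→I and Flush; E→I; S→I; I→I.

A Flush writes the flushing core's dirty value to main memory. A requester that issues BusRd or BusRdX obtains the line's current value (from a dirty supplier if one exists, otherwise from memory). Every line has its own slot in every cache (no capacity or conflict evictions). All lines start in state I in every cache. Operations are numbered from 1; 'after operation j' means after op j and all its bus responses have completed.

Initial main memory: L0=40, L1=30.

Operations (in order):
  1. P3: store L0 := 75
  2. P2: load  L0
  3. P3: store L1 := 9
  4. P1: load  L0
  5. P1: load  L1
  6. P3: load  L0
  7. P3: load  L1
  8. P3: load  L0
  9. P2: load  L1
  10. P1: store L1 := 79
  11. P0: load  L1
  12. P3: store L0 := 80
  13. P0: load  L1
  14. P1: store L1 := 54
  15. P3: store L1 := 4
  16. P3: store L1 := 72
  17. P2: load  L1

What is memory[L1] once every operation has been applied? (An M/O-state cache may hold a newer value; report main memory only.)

memory[L1] = 72

  op1 P3: store L0 := 75 → I/I/I/M on L0; bus BusRdX; mem=40
  op2 P2: load  L0 → I/I/S/S on L0; bus BusRd Flush; mem=75
  op3 P3: store L1 := 9 → I/I/I/M on L1; bus BusRdX; mem=30
  op4 P1: load  L0 → I/S/S/S on L0; bus BusRd; mem=75
  op5 P1: load  L1 → I/S/I/S on L1; bus BusRd Flush; mem=9
  op6 P3: load  L0 → I/S/S/S on L0; bus (none); mem=75
  op7 P3: load  L1 → I/S/I/S on L1; bus (none); mem=9
  op8 P3: load  L0 → I/S/S/S on L0; bus (none); mem=75
  op9 P2: load  L1 → I/S/S/S on L1; bus BusRd; mem=9
  op10 P1: store L1 := 79 → I/M/I/I on L1; bus BusUpgr; mem=9
  op11 P0: load  L1 → S/S/I/I on L1; bus BusRd Flush; mem=79
  op12 P3: store L0 := 80 → I/I/I/M on L0; bus BusUpgr; mem=75
  op13 P0: load  L1 → S/S/I/I on L1; bus (none); mem=79
  op14 P1: store L1 := 54 → I/M/I/I on L1; bus BusUpgr; mem=79
  op15 P3: store L1 := 4 → I/I/I/M on L1; bus BusRdX Flush; mem=54
  op16 P3: store L1 := 72 → I/I/I/M on L1; bus (none); mem=54
  op17 P2: load  L1 → I/I/S/S on L1; bus BusRd Flush; mem=72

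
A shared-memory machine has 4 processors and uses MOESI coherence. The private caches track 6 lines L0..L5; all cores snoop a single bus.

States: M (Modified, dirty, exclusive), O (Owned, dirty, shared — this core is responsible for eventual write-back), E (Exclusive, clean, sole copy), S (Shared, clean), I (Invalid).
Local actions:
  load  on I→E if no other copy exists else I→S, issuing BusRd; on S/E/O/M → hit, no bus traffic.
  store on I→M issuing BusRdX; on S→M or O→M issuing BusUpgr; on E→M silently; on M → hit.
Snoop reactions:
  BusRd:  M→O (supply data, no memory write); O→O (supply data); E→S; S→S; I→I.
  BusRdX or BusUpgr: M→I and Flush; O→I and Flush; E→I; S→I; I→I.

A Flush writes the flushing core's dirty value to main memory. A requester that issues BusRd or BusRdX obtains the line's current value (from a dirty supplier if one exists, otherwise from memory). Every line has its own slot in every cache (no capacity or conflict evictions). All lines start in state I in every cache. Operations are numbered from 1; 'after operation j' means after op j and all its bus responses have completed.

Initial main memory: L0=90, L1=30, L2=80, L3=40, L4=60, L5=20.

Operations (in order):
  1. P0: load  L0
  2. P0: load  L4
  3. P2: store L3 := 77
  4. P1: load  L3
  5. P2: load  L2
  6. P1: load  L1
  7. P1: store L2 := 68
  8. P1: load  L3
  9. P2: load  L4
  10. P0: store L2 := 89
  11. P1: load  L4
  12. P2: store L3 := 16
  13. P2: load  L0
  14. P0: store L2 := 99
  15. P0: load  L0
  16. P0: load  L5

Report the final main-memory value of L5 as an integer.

memory[L5] = 20

[1] P0: load  L0 | P0:E(90), P1:I, P2:I, P3:I | bus: BusRd
[2] P0: load  L4 | P0:E(60), P1:I, P2:I, P3:I | bus: BusRd
[3] P2: store L3 := 77 | P0:I, P1:I, P2:M(77), P3:I | bus: BusRdX
[4] P1: load  L3 | P0:I, P1:S(77), P2:O(77), P3:I | bus: BusRd
[5] P2: load  L2 | P0:I, P1:I, P2:E(80), P3:I | bus: BusRd
[6] P1: load  L1 | P0:I, P1:E(30), P2:I, P3:I | bus: BusRd
[7] P1: store L2 := 68 | P0:I, P1:M(68), P2:I, P3:I | bus: BusRdX
[8] P1: load  L3 | P0:I, P1:S(77), P2:O(77), P3:I | bus: none
[9] P2: load  L4 | P0:S(60), P1:I, P2:S(60), P3:I | bus: BusRd
[10] P0: store L2 := 89 | P0:M(89), P1:I, P2:I, P3:I | bus: BusRdX,Flush
[11] P1: load  L4 | P0:S(60), P1:S(60), P2:S(60), P3:I | bus: BusRd
[12] P2: store L3 := 16 | P0:I, P1:I, P2:M(16), P3:I | bus: BusUpgr
[13] P2: load  L0 | P0:S(90), P1:I, P2:S(90), P3:I | bus: BusRd
[14] P0: store L2 := 99 | P0:M(99), P1:I, P2:I, P3:I | bus: none
[15] P0: load  L0 | P0:S(90), P1:I, P2:S(90), P3:I | bus: none
[16] P0: load  L5 | P0:E(20), P1:I, P2:I, P3:I | bus: BusRd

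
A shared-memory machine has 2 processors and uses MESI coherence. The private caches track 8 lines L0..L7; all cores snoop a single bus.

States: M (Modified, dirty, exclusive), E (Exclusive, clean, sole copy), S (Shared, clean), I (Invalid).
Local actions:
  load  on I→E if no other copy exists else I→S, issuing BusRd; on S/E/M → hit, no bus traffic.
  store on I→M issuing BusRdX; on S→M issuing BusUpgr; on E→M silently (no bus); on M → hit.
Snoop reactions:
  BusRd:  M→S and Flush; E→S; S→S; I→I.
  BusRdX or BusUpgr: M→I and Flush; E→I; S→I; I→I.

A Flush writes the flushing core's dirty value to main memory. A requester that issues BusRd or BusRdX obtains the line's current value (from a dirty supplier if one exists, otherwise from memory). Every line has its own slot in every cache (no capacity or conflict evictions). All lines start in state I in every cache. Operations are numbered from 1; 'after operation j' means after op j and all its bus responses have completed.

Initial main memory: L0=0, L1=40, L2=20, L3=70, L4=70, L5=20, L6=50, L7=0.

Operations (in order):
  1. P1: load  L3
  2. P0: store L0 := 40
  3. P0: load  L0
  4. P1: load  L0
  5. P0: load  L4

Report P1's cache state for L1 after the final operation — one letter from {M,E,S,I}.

state = I

1. P1: load  L3  bus=[BusRd]  L3: P0=I P1=E  mem[L3]=70
2. P0: store L0 := 40  bus=[BusRdX]  L0: P0=M P1=I  mem[L0]=0
3. P0: load  L0  bus=[-]  L0: P0=M P1=I  mem[L0]=0
4. P1: load  L0  bus=[BusRd,Flush]  L0: P0=S P1=S  mem[L0]=40
5. P0: load  L4  bus=[BusRd]  L4: P0=E P1=I  mem[L4]=70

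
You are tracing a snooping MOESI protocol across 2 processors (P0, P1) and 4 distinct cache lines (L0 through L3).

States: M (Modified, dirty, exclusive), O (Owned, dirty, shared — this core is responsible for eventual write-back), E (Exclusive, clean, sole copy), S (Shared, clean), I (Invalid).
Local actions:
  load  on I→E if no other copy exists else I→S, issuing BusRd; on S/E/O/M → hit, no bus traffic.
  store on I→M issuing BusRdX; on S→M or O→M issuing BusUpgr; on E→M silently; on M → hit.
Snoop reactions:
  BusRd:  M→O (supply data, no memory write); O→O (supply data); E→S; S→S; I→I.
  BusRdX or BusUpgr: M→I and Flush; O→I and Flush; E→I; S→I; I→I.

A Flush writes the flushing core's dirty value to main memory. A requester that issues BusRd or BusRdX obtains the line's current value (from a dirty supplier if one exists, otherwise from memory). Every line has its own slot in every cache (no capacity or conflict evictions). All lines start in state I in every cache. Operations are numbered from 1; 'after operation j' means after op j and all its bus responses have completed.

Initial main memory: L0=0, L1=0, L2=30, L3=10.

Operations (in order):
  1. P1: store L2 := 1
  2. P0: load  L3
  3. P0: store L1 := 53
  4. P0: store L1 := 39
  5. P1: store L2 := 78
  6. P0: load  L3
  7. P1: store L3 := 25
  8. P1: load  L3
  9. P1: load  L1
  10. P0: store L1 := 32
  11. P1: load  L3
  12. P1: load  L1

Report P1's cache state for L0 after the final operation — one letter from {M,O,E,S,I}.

step 1: P1: store L2 := 1  ⟶  IM  (L2)  txn=BusRdX  M[L2]=30
step 2: P0: load  L3  ⟶  EI  (L3)  txn=BusRd  M[L3]=10
step 3: P0: store L1 := 53  ⟶  MI  (L1)  txn=BusRdX  M[L1]=0
step 4: P0: store L1 := 39  ⟶  MI  (L1)  txn=∅  M[L1]=0
step 5: P1: store L2 := 78  ⟶  IM  (L2)  txn=∅  M[L2]=30
step 6: P0: load  L3  ⟶  EI  (L3)  txn=∅  M[L3]=10
step 7: P1: store L3 := 25  ⟶  IM  (L3)  txn=BusRdX  M[L3]=10
step 8: P1: load  L3  ⟶  IM  (L3)  txn=∅  M[L3]=10
step 9: P1: load  L1  ⟶  OS  (L1)  txn=BusRd  M[L1]=0
step 10: P0: store L1 := 32  ⟶  MI  (L1)  txn=BusUpgr  M[L1]=0
step 11: P1: load  L3  ⟶  IM  (L3)  txn=∅  M[L3]=10
step 12: P1: load  L1  ⟶  OS  (L1)  txn=BusRd  M[L1]=0

state = I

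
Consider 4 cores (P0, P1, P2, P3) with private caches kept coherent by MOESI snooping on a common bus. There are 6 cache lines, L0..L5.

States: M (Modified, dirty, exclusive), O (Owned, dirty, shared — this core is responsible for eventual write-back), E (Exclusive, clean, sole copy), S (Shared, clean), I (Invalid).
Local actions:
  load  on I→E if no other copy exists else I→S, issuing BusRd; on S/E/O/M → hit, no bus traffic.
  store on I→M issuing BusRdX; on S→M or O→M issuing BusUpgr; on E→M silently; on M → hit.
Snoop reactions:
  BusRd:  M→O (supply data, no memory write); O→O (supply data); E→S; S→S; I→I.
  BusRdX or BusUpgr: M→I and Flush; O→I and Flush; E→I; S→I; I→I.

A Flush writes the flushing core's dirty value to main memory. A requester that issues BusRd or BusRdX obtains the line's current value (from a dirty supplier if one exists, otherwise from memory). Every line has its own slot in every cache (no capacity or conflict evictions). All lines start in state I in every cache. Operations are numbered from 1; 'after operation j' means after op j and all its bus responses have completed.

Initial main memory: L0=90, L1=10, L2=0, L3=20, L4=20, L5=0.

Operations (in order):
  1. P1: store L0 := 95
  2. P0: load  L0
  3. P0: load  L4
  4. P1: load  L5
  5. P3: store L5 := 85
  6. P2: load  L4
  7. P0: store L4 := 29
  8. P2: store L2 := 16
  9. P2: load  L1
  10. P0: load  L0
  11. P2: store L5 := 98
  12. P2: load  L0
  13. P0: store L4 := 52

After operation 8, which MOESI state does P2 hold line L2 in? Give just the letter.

step 1: P1: store L0 := 95  ⟶  IMII  (L0)  txn=BusRdX  M[L0]=90
step 2: P0: load  L0  ⟶  SOII  (L0)  txn=BusRd  M[L0]=90
step 3: P0: load  L4  ⟶  EIII  (L4)  txn=BusRd  M[L4]=20
step 4: P1: load  L5  ⟶  IEII  (L5)  txn=BusRd  M[L5]=0
step 5: P3: store L5 := 85  ⟶  IIIM  (L5)  txn=BusRdX  M[L5]=0
step 6: P2: load  L4  ⟶  SISI  (L4)  txn=BusRd  M[L4]=20
step 7: P0: store L4 := 29  ⟶  MIII  (L4)  txn=BusUpgr  M[L4]=20
step 8: P2: store L2 := 16  ⟶  IIMI  (L2)  txn=BusRdX  M[L2]=0
step 9: P2: load  L1  ⟶  IIEI  (L1)  txn=BusRd  M[L1]=10
step 10: P0: load  L0  ⟶  SOII  (L0)  txn=∅  M[L0]=90
step 11: P2: store L5 := 98  ⟶  IIMI  (L5)  txn=BusRdX+Flush  M[L5]=85
step 12: P2: load  L0  ⟶  SOSI  (L0)  txn=BusRd  M[L0]=90
step 13: P0: store L4 := 52  ⟶  MIII  (L4)  txn=∅  M[L4]=20

state = M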